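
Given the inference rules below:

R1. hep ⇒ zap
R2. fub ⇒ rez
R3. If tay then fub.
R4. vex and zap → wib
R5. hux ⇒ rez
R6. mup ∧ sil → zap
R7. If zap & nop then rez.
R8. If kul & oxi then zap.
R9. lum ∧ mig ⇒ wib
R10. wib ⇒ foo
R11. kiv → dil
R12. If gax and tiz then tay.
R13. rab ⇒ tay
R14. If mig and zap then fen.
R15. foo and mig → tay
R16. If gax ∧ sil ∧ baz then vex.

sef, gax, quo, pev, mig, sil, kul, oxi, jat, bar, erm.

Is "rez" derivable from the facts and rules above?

Forward chaining from the given facts derives: zap, fen.
Rules concluding rez: R2 needs fub; R5 needs hux; R7 needs nop — none of these are established.

No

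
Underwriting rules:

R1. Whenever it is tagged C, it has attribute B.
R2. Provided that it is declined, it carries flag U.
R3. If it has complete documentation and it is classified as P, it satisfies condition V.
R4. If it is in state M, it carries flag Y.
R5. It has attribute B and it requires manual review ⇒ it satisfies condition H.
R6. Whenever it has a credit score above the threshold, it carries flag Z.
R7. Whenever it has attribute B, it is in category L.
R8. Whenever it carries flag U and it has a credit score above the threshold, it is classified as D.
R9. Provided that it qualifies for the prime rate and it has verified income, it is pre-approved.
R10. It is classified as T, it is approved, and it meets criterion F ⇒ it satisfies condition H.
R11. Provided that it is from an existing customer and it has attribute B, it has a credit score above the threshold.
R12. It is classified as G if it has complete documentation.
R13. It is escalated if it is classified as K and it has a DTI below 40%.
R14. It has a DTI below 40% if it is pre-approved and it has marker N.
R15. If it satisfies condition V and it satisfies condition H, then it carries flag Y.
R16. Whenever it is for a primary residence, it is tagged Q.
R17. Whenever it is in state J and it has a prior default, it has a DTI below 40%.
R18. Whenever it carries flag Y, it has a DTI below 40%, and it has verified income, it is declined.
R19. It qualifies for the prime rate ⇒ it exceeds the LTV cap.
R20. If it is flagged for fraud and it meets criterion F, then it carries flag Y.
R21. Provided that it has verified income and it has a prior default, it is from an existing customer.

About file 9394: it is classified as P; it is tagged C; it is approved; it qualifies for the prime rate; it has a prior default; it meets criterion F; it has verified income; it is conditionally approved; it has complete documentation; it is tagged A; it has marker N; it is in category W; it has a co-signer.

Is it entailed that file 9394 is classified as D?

No

Forward chaining from the given facts derives: has attribute B, satisfies condition V, is in category L, is pre-approved, is classified as G, has a DTI below 40%, exceeds the LTV cap, is from an existing customer, has a credit score above the threshold, carries flag Z.
The only rule concluding "it is classified as D" is R8, which needs "it carries flag U"; that is never established.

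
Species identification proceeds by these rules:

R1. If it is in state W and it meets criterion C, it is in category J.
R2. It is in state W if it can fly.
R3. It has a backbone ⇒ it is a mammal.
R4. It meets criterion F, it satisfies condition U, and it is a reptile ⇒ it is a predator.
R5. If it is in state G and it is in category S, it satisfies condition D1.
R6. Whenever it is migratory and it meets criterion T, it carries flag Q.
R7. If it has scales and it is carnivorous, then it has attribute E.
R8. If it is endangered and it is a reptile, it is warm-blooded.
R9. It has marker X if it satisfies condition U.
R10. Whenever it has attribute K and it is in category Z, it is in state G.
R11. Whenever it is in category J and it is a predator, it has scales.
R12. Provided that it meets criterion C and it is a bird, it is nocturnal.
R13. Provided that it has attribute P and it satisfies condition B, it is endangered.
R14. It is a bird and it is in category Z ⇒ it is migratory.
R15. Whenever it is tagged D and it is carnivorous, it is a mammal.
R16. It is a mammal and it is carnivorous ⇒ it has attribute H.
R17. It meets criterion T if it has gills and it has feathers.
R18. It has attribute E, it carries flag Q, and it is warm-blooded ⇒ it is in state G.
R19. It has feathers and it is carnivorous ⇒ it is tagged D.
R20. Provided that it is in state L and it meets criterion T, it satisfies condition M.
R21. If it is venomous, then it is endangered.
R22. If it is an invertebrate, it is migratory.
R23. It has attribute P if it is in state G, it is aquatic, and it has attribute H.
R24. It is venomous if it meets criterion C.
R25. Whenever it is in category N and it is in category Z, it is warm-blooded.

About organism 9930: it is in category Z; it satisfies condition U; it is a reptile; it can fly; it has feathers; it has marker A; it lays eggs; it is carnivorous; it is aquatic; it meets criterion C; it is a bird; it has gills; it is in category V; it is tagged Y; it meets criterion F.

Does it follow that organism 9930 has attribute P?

Yes

By R2 (it can fly): it is in state W.
By R4 (it meets criterion F, it satisfies condition U, it is a reptile): it is a predator.
By R14 (it is a bird, it is in category Z): it is migratory.
By R17 (it has gills, it has feathers): it meets criterion T.
By R19 (it has feathers, it is carnivorous): it is tagged D.
By R24 (it meets criterion C): it is venomous.
By R1 (it is in state W, it meets criterion C): it is in category J.
By R6 (it is migratory, it meets criterion T): it carries flag Q.
By R11 (it is in category J, it is a predator): it has scales.
By R15 (it is tagged D, it is carnivorous): it is a mammal.
By R16 (it is a mammal, it is carnivorous): it has attribute H.
By R21 (it is venomous): it is endangered.
By R7 (it has scales, it is carnivorous): it has attribute E.
By R8 (it is endangered, it is a reptile): it is warm-blooded.
By R18 (it has attribute E, it carries flag Q, it is warm-blooded): it is in state G.
By R23 (it is in state G, it is aquatic, it has attribute H): it has attribute P.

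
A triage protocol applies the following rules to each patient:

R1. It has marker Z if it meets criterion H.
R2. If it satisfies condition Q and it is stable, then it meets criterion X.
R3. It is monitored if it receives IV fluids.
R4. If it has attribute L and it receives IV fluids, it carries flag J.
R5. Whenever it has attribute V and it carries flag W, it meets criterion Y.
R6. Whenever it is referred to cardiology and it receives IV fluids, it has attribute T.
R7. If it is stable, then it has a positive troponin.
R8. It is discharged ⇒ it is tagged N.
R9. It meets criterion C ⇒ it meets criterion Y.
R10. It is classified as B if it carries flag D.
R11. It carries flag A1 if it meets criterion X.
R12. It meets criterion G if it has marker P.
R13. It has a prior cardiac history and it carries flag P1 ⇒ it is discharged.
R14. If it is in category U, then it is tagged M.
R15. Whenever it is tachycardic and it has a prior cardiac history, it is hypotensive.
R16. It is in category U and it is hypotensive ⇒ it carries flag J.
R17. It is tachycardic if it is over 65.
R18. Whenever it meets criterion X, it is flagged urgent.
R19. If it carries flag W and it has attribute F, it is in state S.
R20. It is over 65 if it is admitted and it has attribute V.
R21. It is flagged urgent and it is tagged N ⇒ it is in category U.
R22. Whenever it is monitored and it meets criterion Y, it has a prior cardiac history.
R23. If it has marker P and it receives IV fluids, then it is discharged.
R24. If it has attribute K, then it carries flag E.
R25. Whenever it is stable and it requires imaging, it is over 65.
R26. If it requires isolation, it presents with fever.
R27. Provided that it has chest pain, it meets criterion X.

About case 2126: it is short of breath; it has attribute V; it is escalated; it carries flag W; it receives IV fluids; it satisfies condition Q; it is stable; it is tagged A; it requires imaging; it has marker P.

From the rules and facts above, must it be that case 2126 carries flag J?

Yes

By R2 (it satisfies condition Q, it is stable): it meets criterion X.
By R3 (it receives IV fluids): it is monitored.
By R5 (it has attribute V, it carries flag W): it meets criterion Y.
By R18 (it meets criterion X): it is flagged urgent.
By R22 (it is monitored, it meets criterion Y): it has a prior cardiac history.
By R23 (it has marker P, it receives IV fluids): it is discharged.
By R25 (it is stable, it requires imaging): it is over 65.
By R8 (it is discharged): it is tagged N.
By R17 (it is over 65): it is tachycardic.
By R21 (it is flagged urgent, it is tagged N): it is in category U.
By R15 (it is tachycardic, it has a prior cardiac history): it is hypotensive.
By R16 (it is in category U, it is hypotensive): it carries flag J.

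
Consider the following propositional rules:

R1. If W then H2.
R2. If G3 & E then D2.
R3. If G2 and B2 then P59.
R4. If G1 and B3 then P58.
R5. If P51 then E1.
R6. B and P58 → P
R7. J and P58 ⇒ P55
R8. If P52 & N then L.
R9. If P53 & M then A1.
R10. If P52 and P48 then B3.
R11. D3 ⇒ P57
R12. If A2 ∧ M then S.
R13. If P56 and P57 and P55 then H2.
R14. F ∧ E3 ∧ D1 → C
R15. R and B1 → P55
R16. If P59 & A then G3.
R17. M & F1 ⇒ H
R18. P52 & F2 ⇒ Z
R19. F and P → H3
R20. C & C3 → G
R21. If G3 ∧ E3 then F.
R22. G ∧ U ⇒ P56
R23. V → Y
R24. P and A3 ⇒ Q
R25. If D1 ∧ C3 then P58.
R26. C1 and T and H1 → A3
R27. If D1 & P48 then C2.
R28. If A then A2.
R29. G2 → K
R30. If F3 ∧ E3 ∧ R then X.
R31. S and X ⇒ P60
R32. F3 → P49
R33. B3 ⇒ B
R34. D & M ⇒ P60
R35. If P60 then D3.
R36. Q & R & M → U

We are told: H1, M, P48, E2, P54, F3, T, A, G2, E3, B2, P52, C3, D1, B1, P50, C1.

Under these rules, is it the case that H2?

Forward chaining from the given facts derives: P59, B3, G3, F, P58, A3, C2, A2, K, P49, B, P, S, C, H3, G, Q.
Rules concluding H2: R1 needs W; R13 needs P56 — none of these are established.

No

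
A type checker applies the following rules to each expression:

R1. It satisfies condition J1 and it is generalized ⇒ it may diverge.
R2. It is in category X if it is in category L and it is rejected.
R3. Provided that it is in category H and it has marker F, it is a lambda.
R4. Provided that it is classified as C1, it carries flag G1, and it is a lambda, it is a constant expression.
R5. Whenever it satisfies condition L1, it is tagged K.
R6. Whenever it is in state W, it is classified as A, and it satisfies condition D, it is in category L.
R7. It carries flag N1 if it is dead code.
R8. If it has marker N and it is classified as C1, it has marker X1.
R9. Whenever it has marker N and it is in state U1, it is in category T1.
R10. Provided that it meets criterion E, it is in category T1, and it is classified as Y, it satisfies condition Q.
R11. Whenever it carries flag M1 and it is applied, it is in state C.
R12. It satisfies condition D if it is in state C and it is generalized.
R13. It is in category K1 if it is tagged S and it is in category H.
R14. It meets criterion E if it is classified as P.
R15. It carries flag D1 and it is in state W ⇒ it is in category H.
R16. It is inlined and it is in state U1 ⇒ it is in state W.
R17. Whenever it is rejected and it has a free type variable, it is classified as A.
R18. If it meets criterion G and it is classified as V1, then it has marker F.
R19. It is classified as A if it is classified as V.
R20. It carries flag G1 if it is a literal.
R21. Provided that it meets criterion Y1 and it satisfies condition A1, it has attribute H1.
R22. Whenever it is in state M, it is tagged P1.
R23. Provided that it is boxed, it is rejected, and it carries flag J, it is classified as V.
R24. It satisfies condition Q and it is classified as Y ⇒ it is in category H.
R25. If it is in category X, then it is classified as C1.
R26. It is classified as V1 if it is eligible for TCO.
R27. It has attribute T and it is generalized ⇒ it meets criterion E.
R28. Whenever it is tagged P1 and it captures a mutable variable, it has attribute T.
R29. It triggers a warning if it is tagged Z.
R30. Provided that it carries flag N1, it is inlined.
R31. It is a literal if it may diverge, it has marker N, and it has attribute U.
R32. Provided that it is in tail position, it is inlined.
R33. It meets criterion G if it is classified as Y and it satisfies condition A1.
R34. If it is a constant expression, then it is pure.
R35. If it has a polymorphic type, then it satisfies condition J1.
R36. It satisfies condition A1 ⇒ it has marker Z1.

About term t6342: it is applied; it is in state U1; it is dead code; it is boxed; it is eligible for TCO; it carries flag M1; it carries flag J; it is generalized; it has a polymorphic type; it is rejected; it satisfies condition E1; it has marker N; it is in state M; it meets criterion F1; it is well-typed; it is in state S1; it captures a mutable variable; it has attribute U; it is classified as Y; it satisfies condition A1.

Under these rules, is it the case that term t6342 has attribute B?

Forward chaining from the given facts derives: carries flag N1, is in category T1, is in state C, satisfies condition D, is tagged P1, is classified as V, is classified as V1, has attribute T, is inlined, meets criterion G, satisfies condition J1, has marker Z1, may diverge, is in state W, has marker F, is classified as A, meets criterion E, is a literal, is in category L, satisfies condition Q, carries flag G1, is in category H, is in category X, is a lambda, is classified as C1, is a constant expression, has marker X1, is pure.
No rule has "it has attribute B" as its conclusion, and it is not among the given facts.

No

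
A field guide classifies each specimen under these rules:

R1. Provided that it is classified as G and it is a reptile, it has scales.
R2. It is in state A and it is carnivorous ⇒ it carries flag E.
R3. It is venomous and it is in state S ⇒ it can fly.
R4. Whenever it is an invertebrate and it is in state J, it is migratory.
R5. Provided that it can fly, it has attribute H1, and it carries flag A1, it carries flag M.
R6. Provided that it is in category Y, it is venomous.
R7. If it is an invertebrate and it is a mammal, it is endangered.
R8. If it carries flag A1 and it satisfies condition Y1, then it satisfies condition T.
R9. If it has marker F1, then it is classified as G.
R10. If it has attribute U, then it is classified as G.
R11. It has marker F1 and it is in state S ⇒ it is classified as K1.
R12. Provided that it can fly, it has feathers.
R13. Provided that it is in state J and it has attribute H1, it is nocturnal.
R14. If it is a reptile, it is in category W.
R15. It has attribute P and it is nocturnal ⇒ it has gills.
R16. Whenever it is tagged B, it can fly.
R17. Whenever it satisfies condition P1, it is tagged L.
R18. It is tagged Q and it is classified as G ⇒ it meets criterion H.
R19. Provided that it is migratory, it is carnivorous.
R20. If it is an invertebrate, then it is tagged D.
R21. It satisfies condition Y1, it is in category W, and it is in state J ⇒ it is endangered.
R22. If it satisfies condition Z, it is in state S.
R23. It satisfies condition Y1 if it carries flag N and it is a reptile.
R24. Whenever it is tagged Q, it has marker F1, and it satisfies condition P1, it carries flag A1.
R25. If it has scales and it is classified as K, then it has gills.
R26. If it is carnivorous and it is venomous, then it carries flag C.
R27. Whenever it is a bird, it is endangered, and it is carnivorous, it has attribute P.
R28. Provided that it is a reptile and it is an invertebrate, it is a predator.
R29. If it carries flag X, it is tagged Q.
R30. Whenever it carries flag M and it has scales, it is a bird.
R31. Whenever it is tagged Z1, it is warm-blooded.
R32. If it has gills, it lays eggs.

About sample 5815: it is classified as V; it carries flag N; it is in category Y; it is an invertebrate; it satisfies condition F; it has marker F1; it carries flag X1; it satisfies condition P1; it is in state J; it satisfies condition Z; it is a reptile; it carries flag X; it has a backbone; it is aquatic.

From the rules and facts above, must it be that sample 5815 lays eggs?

Forward chaining from the given facts derives: is migratory, is venomous, is classified as G, is in category W, is tagged L, is carnivorous, is tagged D, is in state S, satisfies condition Y1, carries flag C, is a predator, is tagged Q, has scales, can fly, is classified as K1, has feathers, meets criterion H, is endangered, carries flag A1, satisfies condition T.
The only rule concluding "it lays eggs" is R32, which needs "it has gills"; that is never established.

No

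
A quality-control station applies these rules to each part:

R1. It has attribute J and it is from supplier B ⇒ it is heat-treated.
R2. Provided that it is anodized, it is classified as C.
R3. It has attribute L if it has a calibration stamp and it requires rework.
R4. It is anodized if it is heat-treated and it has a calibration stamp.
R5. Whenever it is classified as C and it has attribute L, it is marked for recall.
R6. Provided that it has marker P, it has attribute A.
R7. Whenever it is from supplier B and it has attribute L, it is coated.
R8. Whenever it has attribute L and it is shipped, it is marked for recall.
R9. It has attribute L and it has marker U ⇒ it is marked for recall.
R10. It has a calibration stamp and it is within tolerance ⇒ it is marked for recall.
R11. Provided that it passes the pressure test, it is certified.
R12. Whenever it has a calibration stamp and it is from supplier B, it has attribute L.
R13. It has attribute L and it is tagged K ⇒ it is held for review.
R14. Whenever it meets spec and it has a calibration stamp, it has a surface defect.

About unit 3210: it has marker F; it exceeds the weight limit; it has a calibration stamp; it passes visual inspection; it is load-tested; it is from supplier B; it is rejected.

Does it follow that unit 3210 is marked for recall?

Forward chaining from the given facts derives: has attribute L, is coated.
Rules concluding "it is marked for recall": R5 needs "it is classified as C"; R8 needs "it is shipped"; R9 needs "it has marker U"; R10 needs "it is within tolerance" — none of these are established.

No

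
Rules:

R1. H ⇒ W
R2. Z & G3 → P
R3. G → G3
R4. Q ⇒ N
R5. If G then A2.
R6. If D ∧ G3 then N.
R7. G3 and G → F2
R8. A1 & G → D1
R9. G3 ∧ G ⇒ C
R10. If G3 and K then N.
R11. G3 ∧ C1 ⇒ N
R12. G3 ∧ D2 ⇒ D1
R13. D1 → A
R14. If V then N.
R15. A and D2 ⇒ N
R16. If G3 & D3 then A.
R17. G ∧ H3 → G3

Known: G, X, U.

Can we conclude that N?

Forward chaining from the given facts derives: G3, A2, F2, C.
Rules concluding N: R4 needs Q; R6 needs D; R10 needs K; R11 needs C1; R14 needs V; R15 needs A — none of these are established.

No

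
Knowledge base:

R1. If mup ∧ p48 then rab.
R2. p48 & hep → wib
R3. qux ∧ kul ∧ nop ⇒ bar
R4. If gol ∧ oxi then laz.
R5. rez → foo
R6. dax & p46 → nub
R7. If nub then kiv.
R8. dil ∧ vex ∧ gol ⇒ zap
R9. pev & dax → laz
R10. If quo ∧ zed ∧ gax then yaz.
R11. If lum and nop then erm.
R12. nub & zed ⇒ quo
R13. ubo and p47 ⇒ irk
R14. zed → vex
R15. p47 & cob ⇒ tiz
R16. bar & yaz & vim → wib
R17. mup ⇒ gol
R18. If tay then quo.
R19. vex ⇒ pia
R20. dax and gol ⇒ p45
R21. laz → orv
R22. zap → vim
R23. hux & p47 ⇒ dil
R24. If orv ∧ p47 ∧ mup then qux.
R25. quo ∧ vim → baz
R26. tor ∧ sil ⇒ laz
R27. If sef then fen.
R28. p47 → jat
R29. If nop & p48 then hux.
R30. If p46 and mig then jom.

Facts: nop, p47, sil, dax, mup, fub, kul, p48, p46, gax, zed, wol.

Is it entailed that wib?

Forward chaining from the given facts derives: rab, nub, kiv, quo, vex, gol, pia, p45, jat, hux, yaz, dil, zap, vim, baz.
Rules concluding wib: R2 needs hep; R16 needs bar — none of these are established.

No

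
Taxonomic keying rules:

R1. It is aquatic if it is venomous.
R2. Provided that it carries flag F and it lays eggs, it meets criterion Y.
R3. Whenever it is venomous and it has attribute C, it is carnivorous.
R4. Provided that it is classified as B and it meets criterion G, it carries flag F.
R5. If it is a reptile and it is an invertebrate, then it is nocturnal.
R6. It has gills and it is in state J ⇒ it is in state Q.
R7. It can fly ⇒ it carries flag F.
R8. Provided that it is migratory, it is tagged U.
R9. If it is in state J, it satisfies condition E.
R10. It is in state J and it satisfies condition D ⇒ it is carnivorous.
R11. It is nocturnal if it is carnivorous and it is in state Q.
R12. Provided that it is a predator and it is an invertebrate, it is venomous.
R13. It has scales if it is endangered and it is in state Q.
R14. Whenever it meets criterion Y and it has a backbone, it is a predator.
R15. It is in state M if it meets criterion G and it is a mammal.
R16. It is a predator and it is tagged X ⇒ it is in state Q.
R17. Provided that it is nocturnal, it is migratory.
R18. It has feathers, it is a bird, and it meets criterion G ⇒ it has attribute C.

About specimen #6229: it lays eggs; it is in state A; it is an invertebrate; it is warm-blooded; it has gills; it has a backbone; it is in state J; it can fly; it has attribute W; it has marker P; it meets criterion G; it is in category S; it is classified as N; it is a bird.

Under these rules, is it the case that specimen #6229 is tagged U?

Forward chaining from the given facts derives: is in state Q, carries flag F, satisfies condition E, meets criterion Y, is a predator, is venomous, is aquatic.
The only rule concluding "it is tagged U" is R8, which needs "it is migratory"; that is never established.

No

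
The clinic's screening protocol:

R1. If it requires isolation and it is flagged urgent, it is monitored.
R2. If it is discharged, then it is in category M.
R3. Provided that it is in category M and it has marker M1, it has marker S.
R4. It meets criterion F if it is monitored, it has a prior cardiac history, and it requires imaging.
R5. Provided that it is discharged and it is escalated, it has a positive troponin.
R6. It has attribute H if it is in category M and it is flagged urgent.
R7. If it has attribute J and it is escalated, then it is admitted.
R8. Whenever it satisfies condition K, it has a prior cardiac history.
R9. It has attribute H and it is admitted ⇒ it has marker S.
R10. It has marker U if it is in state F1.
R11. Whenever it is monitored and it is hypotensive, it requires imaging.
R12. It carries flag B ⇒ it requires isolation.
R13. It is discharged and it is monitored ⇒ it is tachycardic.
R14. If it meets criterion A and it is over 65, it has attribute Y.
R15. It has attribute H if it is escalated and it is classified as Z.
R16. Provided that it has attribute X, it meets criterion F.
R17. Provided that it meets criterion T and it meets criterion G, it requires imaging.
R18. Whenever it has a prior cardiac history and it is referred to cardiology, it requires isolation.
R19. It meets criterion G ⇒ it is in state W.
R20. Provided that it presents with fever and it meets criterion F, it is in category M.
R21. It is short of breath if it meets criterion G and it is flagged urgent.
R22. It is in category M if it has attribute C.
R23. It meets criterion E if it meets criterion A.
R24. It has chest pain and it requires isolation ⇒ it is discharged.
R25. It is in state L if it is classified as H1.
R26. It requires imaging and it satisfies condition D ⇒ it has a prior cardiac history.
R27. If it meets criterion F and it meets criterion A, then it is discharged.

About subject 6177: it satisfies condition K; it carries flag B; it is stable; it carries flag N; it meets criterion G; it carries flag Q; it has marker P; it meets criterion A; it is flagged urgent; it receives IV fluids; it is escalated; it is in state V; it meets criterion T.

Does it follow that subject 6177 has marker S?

No

Forward chaining from the given facts derives: has a prior cardiac history, requires isolation, requires imaging, is in state W, is short of breath, meets criterion E, is monitored, meets criterion F, is discharged, is in category M, has a positive troponin, has attribute H, is tachycardic.
Rules concluding "it has marker S": R3 needs "it has marker M1"; R9 needs "it is admitted" — none of these are established.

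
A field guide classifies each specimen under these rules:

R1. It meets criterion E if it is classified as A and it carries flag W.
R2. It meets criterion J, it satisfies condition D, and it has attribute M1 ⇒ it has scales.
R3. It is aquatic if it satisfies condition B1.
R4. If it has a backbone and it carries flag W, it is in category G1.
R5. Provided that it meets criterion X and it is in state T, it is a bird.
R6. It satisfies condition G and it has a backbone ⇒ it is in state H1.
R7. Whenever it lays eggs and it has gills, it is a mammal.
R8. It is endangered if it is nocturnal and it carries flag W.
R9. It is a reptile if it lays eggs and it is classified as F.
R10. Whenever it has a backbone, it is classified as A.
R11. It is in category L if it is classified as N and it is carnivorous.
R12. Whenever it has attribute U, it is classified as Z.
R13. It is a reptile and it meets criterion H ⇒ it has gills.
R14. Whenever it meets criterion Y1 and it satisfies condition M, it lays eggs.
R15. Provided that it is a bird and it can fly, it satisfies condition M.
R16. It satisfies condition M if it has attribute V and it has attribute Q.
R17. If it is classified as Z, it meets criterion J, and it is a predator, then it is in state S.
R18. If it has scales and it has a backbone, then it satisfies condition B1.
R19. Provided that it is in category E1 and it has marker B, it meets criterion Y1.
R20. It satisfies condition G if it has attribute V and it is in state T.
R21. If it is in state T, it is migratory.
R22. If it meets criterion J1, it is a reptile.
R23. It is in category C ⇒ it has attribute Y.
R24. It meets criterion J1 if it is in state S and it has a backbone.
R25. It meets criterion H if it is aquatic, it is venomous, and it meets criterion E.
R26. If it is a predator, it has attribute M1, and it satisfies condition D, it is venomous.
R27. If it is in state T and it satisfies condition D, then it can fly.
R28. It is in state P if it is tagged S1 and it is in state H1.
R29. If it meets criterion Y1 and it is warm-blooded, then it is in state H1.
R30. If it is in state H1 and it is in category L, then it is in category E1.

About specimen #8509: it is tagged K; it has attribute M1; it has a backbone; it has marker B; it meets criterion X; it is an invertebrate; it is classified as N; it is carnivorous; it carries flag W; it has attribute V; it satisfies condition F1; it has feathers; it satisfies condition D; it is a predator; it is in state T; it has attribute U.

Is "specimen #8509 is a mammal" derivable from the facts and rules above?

No

Forward chaining from the given facts derives: is in category G1, is a bird, is classified as A, is in category L, is classified as Z, satisfies condition G, is migratory, is venomous, can fly, meets criterion E, is in state H1, satisfies condition M, is in category E1, meets criterion Y1, lays eggs.
The only rule concluding "it is a mammal" is R7, which needs "it has gills"; that is never established.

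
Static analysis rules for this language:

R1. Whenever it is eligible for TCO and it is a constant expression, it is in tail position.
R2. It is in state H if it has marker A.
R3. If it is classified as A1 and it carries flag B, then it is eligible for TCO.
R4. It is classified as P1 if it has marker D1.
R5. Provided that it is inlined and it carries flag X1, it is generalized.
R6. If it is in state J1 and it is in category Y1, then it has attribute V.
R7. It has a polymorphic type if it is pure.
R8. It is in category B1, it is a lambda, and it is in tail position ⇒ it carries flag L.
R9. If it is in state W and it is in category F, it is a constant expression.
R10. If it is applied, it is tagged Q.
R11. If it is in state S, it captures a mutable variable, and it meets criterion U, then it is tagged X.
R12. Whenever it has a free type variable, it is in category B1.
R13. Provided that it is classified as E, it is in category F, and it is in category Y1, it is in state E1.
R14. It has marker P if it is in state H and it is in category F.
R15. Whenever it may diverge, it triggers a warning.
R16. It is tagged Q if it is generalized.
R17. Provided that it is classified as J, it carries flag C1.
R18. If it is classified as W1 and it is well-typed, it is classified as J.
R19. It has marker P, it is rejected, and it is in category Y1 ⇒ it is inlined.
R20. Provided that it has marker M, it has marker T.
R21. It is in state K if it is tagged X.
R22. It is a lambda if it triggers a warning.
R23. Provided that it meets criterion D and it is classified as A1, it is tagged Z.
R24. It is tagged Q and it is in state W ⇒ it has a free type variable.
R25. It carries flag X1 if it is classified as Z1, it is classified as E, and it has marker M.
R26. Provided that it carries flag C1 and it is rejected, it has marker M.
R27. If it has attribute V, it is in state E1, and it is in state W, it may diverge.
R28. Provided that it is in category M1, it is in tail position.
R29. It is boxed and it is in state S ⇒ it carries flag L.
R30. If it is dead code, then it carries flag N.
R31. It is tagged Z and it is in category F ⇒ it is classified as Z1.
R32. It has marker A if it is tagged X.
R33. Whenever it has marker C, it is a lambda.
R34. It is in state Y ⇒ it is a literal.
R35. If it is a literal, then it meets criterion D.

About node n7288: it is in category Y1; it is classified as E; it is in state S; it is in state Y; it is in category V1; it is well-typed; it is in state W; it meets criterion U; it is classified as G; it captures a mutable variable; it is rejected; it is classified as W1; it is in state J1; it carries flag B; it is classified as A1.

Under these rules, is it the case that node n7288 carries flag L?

Forward chaining from the given facts derives: is eligible for TCO, has attribute V, is tagged X, is classified as J, is in state K, has marker A, is a literal, meets criterion D, is in state H, carries flag C1, is tagged Z, has marker M, has marker T.
Rules concluding "it carries flag L": R8 needs "it is in category B1"; R29 needs "it is boxed" — none of these are established.

No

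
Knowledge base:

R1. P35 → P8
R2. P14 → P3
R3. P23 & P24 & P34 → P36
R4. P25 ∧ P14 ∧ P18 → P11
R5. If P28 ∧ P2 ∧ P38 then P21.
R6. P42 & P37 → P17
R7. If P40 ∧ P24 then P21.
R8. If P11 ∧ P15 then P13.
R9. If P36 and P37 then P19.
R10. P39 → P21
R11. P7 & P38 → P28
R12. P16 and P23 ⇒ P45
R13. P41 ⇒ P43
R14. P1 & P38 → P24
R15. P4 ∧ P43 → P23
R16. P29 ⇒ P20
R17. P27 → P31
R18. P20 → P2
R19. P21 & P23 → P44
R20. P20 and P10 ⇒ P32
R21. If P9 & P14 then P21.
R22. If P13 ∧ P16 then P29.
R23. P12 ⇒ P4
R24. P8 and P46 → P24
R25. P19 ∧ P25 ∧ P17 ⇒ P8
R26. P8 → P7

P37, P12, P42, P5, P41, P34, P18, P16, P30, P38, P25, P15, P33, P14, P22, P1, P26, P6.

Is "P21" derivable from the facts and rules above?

Yes

P11  (by R4: P25, P14, P18)
P17  (by R6: P42, P37)
P13  (by R8: P11, P15)
P43  (by R13: P41)
P24  (by R14: P1, P38)
P29  (by R22: P13, P16)
P4  (by R23: P12)
P23  (by R15: P4, P43)
P20  (by R16: P29)
P2  (by R18: P20)
P36  (by R3: P23, P24, P34)
P19  (by R9: P36, P37)
P8  (by R25: P19, P25, P17)
P7  (by R26: P8)
P28  (by R11: P7, P38)
P21  (by R5: P28, P2, P38)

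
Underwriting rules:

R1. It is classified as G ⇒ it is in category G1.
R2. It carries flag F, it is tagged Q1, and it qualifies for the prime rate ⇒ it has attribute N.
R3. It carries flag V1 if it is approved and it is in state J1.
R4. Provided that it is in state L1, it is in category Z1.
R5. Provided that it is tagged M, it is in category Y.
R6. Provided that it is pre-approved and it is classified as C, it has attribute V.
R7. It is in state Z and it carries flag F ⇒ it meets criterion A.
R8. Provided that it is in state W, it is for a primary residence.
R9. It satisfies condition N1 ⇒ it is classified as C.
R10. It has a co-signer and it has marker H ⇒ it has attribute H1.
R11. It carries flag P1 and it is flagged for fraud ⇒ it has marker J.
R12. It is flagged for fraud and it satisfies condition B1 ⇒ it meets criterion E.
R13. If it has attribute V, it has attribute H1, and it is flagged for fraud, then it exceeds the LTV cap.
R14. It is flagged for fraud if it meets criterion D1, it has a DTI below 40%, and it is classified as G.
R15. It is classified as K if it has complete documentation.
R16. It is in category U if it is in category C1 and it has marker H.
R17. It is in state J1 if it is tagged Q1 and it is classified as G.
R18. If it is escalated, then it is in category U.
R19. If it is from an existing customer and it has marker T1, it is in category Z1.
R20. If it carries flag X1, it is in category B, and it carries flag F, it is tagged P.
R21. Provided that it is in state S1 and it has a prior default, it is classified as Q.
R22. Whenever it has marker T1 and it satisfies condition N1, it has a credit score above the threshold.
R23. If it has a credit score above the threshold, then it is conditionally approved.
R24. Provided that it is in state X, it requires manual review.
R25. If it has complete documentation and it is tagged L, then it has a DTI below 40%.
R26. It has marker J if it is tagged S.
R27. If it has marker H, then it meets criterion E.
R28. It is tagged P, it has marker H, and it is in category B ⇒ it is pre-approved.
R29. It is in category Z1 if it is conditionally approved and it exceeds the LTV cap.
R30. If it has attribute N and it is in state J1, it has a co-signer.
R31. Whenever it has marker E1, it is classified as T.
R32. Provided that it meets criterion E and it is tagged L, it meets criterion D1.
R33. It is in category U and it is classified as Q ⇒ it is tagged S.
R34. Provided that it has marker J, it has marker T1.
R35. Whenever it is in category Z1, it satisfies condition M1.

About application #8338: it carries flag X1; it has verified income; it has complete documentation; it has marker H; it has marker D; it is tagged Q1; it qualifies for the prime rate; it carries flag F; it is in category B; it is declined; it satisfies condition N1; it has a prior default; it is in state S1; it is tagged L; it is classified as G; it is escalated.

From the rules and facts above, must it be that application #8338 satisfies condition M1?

Yes

By R2 (it carries flag F, it is tagged Q1, it qualifies for the prime rate): it has attribute N.
By R9 (it satisfies condition N1): it is classified as C.
By R17 (it is tagged Q1, it is classified as G): it is in state J1.
By R18 (it is escalated): it is in category U.
By R20 (it carries flag X1, it is in category B, it carries flag F): it is tagged P.
By R21 (it is in state S1, it has a prior default): it is classified as Q.
By R25 (it has complete documentation, it is tagged L): it has a DTI below 40%.
By R27 (it has marker H): it meets criterion E.
By R28 (it is tagged P, it has marker H, it is in category B): it is pre-approved.
By R30 (it has attribute N, it is in state J1): it has a co-signer.
By R32 (it meets criterion E, it is tagged L): it meets criterion D1.
By R33 (it is in category U, it is classified as Q): it is tagged S.
By R6 (it is pre-approved, it is classified as C): it has attribute V.
By R10 (it has a co-signer, it has marker H): it has attribute H1.
By R14 (it meets criterion D1, it has a DTI below 40%, it is classified as G): it is flagged for fraud.
By R26 (it is tagged S): it has marker J.
By R34 (it has marker J): it has marker T1.
By R13 (it has attribute V, it has attribute H1, it is flagged for fraud): it exceeds the LTV cap.
By R22 (it has marker T1, it satisfies condition N1): it has a credit score above the threshold.
By R23 (it has a credit score above the threshold): it is conditionally approved.
By R29 (it is conditionally approved, it exceeds the LTV cap): it is in category Z1.
By R35 (it is in category Z1): it satisfies condition M1.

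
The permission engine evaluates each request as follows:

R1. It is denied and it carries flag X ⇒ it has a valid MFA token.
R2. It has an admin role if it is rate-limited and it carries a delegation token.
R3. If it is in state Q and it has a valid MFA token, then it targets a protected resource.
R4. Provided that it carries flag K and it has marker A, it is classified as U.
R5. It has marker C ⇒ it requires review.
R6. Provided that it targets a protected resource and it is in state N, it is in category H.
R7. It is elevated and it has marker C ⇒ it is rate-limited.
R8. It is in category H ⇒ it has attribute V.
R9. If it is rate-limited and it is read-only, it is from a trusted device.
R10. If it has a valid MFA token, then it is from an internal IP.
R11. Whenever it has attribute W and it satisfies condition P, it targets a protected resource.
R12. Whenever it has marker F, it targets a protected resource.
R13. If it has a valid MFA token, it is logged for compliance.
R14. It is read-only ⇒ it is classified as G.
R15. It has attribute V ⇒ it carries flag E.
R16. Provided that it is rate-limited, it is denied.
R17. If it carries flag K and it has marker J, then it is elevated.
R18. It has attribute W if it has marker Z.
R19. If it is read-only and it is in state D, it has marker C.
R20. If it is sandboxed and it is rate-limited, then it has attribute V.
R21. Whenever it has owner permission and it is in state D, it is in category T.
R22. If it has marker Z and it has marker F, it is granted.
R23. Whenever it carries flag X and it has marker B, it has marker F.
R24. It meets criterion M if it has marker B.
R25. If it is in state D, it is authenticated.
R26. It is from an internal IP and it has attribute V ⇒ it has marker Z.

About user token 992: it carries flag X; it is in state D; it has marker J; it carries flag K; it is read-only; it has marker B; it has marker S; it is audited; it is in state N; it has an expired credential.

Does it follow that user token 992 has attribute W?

By R17 (it carries flag K, it has marker J): it is elevated.
By R19 (it is read-only, it is in state D): it has marker C.
By R23 (it carries flag X, it has marker B): it has marker F.
By R7 (it is elevated, it has marker C): it is rate-limited.
By R12 (it has marker F): it targets a protected resource.
By R16 (it is rate-limited): it is denied.
By R1 (it is denied, it carries flag X): it has a valid MFA token.
By R6 (it targets a protected resource, it is in state N): it is in category H.
By R8 (it is in category H): it has attribute V.
By R10 (it has a valid MFA token): it is from an internal IP.
By R26 (it is from an internal IP, it has attribute V): it has marker Z.
By R18 (it has marker Z): it has attribute W.

Yes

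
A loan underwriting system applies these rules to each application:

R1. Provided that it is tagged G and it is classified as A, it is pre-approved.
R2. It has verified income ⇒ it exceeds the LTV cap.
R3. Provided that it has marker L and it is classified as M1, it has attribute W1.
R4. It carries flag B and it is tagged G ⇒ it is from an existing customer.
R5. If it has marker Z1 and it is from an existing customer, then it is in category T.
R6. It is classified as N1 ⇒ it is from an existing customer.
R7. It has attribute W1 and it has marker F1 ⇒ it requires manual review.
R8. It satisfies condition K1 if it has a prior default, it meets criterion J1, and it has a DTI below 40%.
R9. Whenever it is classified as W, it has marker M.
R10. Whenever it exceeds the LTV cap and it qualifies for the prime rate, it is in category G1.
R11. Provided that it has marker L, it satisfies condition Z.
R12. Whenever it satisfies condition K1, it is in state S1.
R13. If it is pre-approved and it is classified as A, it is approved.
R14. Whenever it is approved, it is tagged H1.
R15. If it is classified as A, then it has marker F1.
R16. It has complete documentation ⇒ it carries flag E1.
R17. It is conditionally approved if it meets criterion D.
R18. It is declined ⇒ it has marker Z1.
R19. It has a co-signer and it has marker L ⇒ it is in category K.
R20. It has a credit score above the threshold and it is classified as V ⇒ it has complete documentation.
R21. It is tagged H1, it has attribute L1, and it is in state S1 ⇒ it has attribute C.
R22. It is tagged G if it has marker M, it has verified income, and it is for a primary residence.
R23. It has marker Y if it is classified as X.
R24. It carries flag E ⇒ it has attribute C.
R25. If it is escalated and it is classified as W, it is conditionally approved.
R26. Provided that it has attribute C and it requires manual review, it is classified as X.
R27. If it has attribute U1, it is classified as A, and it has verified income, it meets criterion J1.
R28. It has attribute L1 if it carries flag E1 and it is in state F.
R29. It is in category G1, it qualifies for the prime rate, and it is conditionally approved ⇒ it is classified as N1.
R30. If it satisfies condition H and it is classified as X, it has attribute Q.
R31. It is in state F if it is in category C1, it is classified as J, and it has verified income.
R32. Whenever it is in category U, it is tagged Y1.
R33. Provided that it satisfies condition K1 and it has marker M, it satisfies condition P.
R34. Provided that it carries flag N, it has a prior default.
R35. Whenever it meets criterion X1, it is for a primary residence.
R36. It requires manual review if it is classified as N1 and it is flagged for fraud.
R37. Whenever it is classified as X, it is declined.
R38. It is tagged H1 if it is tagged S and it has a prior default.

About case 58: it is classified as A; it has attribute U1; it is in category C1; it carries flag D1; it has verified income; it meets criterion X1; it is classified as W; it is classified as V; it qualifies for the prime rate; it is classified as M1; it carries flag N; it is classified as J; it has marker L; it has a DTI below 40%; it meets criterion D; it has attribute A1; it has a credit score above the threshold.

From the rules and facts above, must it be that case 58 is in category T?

By R2 (it has verified income): it exceeds the LTV cap.
By R3 (it has marker L, it is classified as M1): it has attribute W1.
By R9 (it is classified as W): it has marker M.
By R10 (it exceeds the LTV cap, it qualifies for the prime rate): it is in category G1.
By R15 (it is classified as A): it has marker F1.
By R17 (it meets criterion D): it is conditionally approved.
By R20 (it has a credit score above the threshold, it is classified as V): it has complete documentation.
By R27 (it has attribute U1, it is classified as A, it has verified income): it meets criterion J1.
By R29 (it is in category G1, it qualifies for the prime rate, it is conditionally approved): it is classified as N1.
By R31 (it is in category C1, it is classified as J, it has verified income): it is in state F.
By R34 (it carries flag N): it has a prior default.
By R35 (it meets criterion X1): it is for a primary residence.
By R6 (it is classified as N1): it is from an existing customer.
By R7 (it has attribute W1, it has marker F1): it requires manual review.
By R8 (it has a prior default, it meets criterion J1, it has a DTI below 40%): it satisfies condition K1.
By R12 (it satisfies condition K1): it is in state S1.
By R16 (it has complete documentation): it carries flag E1.
By R22 (it has marker M, it has verified income, it is for a primary residence): it is tagged G.
By R28 (it carries flag E1, it is in state F): it has attribute L1.
By R1 (it is tagged G, it is classified as A): it is pre-approved.
By R13 (it is pre-approved, it is classified as A): it is approved.
By R14 (it is approved): it is tagged H1.
By R21 (it is tagged H1, it has attribute L1, it is in state S1): it has attribute C.
By R26 (it has attribute C, it requires manual review): it is classified as X.
By R37 (it is classified as X): it is declined.
By R18 (it is declined): it has marker Z1.
By R5 (it has marker Z1, it is from an existing customer): it is in category T.

Yes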